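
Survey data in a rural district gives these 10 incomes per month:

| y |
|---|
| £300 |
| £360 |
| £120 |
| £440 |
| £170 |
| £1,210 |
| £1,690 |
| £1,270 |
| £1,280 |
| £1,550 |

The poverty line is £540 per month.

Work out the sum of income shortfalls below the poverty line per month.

£1,310

Poor units: £120, £170, £300, £360, £440 (q = 5 of N = 10).
Individual gaps: 540−120 = 420; 540−170 = 370; 540−300 = 240; 540−360 = 180; 540−440 = 100.
Aggregate gap = £1,310.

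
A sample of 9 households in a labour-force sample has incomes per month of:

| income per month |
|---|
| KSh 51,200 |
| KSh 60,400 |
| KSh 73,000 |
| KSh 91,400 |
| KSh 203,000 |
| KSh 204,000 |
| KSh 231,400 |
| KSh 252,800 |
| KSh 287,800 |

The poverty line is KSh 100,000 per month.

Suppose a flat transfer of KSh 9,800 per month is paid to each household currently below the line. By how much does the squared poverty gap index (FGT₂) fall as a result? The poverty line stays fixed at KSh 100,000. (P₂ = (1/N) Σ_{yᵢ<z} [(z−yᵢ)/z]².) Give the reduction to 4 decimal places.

0.0228

Before: below the line — KSh 51,200, KSh 60,400, KSh 73,000, KSh 91,400; squared poverty gap index (FGT₂) = 0.052806.
After the KSh 9,800 transfer: below the line — KSh 61,000, KSh 70,200, KSh 82,800; squared poverty gap index (FGT₂) = 0.030054.
Reduction = 0.052806 − 0.030054 = 0.0228.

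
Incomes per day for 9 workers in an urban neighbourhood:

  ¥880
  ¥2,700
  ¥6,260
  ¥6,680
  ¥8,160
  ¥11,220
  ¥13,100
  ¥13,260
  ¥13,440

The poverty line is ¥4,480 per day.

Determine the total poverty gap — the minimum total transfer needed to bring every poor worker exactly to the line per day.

Below z: ¥880, ¥2,700 (q = 2 of N = 9).
Individual gaps: 4480−880 = 3600; 4480−2700 = 1780.
Aggregate gap = ¥5,380.

¥5,380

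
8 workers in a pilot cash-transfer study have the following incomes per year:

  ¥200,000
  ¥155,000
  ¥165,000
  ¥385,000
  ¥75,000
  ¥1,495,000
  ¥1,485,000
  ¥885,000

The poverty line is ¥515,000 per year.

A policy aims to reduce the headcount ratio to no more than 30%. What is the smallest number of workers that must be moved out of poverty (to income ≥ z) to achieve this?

3

5 of the 8 workers are poor, so H = 5/8 = 0.625.
A headcount ratio of at most 30% allows at most ⌊0.30 × 8⌋ = 2 poor workers.
So at least 5 − 2 = 3 must be lifted.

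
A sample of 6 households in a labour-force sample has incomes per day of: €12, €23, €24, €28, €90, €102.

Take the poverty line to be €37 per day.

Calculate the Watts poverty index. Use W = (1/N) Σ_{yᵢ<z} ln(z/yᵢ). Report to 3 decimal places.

Below the line: €12, €23, €24, €28 (q = 4 of N = 6).
Log shortfalls: ln(37/12) = 1.1260; ln(37/23) = 0.4754; ln(37/24) = 0.4329; ln(37/28) = 0.2787.
W = 2.313012 / 6 = 0.386.

0.386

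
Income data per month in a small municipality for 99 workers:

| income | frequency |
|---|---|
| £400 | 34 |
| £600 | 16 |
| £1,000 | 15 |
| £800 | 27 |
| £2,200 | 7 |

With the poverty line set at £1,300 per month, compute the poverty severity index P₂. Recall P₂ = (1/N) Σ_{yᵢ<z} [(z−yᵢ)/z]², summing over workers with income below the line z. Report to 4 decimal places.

Below z: 34×£400, 16×£600, 27×£800, 15×£1,000 (q = 92 of N = 99).
Relative gaps: (1300−400)/1300 = 0.6923 (×34); (1300−600)/1300 = 0.5385 (×16); (1300−800)/1300 = 0.3846 (×27); (1300−1000)/1300 = 0.2308 (×15).
Squared: 0.4793 (×34); 0.2899 (×16); 0.1479 (×27); 0.0533 (×15).
Sum = 25.727811; P₂ = 25.727811 / 99 = 0.2599.

0.2599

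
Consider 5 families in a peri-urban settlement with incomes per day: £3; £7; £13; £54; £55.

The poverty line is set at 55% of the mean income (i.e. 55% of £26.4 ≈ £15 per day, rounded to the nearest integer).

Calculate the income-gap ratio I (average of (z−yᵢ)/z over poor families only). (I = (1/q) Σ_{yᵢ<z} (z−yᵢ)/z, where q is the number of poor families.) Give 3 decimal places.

0.489

Incomes under z: £3, £7, £13 (q = 3 of N = 5).
Shortfall ratios (z−y)/z: 0.8000, 0.5333, 0.1333; sum = 1.466667.
I averages over the q = 3 poor units only: 1.466667 / 3 = 0.489.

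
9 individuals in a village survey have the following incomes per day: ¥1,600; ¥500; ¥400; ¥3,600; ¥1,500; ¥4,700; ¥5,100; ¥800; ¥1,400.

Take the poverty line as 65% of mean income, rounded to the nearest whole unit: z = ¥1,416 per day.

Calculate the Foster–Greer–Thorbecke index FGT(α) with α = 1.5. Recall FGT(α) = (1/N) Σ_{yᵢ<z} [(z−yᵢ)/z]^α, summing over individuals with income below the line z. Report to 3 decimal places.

0.157

Below z: ¥400, ¥500, ¥800, ¥1,400 (q = 4 of N = 9).
Relative gaps: (1416−400)/1416 = 0.7175; (1416−500)/1416 = 0.6469; (1416−800)/1416 = 0.4350; (1416−1400)/1416 = 0.0113.
Raised to α = 1.5: 0.60778; 0.52029; 0.28693; 0.00120.
Sum = 1.416204; FGT(1.5) = 1.416204 / 9 = 0.157.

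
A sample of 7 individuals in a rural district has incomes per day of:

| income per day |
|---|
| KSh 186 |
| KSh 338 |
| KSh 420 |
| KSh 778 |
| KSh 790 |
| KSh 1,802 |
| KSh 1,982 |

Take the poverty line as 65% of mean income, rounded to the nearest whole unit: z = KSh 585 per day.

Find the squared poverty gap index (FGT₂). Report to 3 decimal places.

Poor units: KSh 186, KSh 338, KSh 420 (q = 3 of N = 7).
Normalized shortfalls: (585−186)/585 = 0.6821; (585−338)/585 = 0.4222; (585−420)/585 = 0.2821.
Squared: 0.4652; 0.1783; 0.0796.
Sum = 0.723018; P₂ = 0.723018 / 7 = 0.103.

0.103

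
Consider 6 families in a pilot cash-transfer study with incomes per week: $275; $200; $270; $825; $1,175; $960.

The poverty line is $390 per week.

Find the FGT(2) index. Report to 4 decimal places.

0.0698

Below the line: $200, $270, $275 (q = 3 of N = 6).
Shortfall ratios: (390−200)/390 = 0.4872; (390−270)/390 = 0.3077; (390−275)/390 = 0.2949.
Squared: 0.2373; 0.0947; 0.0869.
Sum = 0.418968; P₂ = 0.418968 / 6 = 0.0698.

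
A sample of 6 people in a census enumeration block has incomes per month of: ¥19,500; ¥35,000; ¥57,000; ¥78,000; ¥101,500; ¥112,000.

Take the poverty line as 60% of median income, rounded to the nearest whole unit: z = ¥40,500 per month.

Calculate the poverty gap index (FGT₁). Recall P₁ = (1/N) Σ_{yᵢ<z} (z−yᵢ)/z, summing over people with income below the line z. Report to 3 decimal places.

0.109

Below z: ¥19,500, ¥35,000 (q = 2 of N = 6).
Normalized shortfalls: (40500−19500)/40500 = 0.5185; (40500−35000)/40500 = 0.1358.
Sum of shortfalls = 0.654321; P₁ averages over all N: 0.654321 / 6 = 0.109.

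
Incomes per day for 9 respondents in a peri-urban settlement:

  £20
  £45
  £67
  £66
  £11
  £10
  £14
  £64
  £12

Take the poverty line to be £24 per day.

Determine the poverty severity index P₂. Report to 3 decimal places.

Poor units: £10, £11, £12, £14, £20 (q = 5 of N = 9).
Gap ratios (z−y)/z: (24−10)/24 = 0.5833; (24−11)/24 = 0.5417; (24−12)/24 = 0.5000; (24−14)/24 = 0.4167; (24−20)/24 = 0.1667.
Squared: 0.3403; 0.2934; 0.2500; 0.1736; 0.0278.
Sum = 1.085069; P₂ = 1.085069 / 9 = 0.121.

0.121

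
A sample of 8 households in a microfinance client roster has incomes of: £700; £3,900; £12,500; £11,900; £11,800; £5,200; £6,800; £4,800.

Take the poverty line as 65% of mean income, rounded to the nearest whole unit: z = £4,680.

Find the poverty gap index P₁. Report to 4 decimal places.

Incomes under z: £700, £3,900 (q = 2 of N = 8).
Relative gaps: (4680−700)/4680 = 0.8504; (4680−3900)/4680 = 0.1667.
Σ = 1.017094. Dividing by the full population N = 8 gives P₁ = 0.1271.

0.1271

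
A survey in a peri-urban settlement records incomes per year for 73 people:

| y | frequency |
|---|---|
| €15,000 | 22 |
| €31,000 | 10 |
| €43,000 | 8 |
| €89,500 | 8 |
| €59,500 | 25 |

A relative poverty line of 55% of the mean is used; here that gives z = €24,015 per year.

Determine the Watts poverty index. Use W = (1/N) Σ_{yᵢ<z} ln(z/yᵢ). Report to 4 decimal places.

Incomes under z: 22×€15,000 (q = 22 of N = 73).
Log gaps: ln(24015/15000) = 0.4706 (×22).
W = 10.353826 / 73 = 0.1418.

0.1418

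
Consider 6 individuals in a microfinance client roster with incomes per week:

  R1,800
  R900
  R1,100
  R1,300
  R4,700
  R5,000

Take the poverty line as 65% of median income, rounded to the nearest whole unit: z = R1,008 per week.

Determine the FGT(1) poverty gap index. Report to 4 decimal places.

Poor units: R900 (q = 1 of N = 6).
Normalized shortfalls: (1008−900)/1008 = 0.1071.
Sum of shortfalls = 0.107143; P₁ averages over all N: 0.107143 / 6 = 0.0179.

0.0179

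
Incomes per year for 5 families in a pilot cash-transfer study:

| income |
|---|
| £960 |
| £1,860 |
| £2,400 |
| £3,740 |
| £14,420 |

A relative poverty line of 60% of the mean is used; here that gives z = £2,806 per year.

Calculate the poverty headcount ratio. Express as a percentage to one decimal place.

3 of the 5 families have income below £2,806.
H = 3/5 = 60.0%.

60.0%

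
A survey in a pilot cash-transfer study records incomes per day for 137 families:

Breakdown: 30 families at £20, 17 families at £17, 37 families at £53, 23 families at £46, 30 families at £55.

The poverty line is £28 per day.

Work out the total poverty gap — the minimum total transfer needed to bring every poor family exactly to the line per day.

£427

Below z: 17×£17, 30×£20 (q = 47 of N = 137).
Individual gaps: 17×(28−17) = 187; 30×(28−20) = 240.
Aggregate gap = £427.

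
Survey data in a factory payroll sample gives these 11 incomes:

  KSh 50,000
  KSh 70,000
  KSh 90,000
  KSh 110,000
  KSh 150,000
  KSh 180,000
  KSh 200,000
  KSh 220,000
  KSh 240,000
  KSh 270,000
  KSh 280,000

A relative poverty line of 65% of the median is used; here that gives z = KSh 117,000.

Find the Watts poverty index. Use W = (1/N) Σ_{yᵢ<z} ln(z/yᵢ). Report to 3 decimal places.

Below the line: KSh 50,000, KSh 70,000, KSh 90,000, KSh 110,000 (q = 4 of N = 11).
Log gaps: ln(117000/50000) = 0.8502; ln(117000/70000) = 0.5137; ln(117000/90000) = 0.2624; ln(117000/110000) = 0.0617.
W = 1.687887 / 11 = 0.153.

0.153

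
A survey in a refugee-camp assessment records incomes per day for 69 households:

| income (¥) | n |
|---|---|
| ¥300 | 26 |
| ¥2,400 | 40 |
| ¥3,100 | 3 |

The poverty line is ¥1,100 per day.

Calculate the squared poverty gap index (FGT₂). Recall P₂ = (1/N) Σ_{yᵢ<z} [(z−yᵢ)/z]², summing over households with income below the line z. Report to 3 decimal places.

0.199

Incomes under z: 26×¥300 (q = 26 of N = 69).
Normalized shortfalls: (1100−300)/1100 = 0.7273 (×26).
Squared: 0.5289 (×26).
Sum = 13.752066; P₂ = 13.752066 / 69 = 0.199.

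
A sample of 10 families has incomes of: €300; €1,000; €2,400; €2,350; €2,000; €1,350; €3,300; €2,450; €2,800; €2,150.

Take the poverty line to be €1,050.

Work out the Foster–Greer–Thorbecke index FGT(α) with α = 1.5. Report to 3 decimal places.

0.061

Incomes under z: €300, €1,000 (q = 2 of N = 10).
Relative gaps: (1050−300)/1050 = 0.7143; (1050−1000)/1050 = 0.0476.
Raised to α = 1.5: 0.60368; 0.01039.
Sum = 0.614073; FGT(1.5) = 0.614073 / 10 = 0.061.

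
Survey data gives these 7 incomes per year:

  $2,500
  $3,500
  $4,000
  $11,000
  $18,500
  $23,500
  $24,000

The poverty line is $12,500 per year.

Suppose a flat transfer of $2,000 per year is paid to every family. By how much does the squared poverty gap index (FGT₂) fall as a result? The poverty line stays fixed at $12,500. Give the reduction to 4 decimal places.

0.0917

Before: below the line — $2,500, $3,500, $4,000, $11,000; squared poverty gap index (FGT₂) = 0.233600.
After the $2,000 transfer: below the line — $4,500, $5,500, $6,000; squared poverty gap index (FGT₂) = 0.141943.
Reduction = 0.233600 − 0.141943 = 0.0917.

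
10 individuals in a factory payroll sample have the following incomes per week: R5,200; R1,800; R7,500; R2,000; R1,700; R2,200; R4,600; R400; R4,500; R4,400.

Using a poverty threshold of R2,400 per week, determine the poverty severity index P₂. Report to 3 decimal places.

0.088

Poor units: R400, R1,700, R1,800, R2,000, R2,200 (q = 5 of N = 10).
Shortfall ratios: (2400−400)/2400 = 0.8333; (2400−1700)/2400 = 0.2917; (2400−1800)/2400 = 0.2500; (2400−2000)/2400 = 0.1667; (2400−2200)/2400 = 0.0833.
Squared: 0.6944; 0.0851; 0.0625; 0.0278; 0.0069.
Sum = 0.876736; P₂ = 0.876736 / 10 = 0.088.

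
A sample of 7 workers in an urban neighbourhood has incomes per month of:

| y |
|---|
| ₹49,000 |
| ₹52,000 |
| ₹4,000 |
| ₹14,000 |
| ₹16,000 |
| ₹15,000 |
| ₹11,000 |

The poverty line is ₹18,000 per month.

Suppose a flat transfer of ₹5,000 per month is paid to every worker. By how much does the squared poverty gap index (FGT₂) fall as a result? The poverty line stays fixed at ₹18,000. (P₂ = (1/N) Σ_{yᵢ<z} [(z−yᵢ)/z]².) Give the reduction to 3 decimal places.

Before: below the line — ₹4,000, ₹11,000, ₹14,000, ₹15,000, ₹16,000; squared poverty gap index (FGT₂) = 0.12081.
After the ₹5,000 transfer: below the line — ₹9,000, ₹16,000; squared poverty gap index (FGT₂) = 0.03748.
Reduction = 0.12081 − 0.03748 = 0.083.

0.083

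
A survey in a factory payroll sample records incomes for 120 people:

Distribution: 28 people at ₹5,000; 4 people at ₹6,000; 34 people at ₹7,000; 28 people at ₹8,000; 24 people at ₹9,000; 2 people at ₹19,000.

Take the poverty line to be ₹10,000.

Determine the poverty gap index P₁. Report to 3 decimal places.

0.282

Below z: 28×₹5,000, 4×₹6,000, 34×₹7,000, 28×₹8,000, 24×₹9,000 (q = 118 of N = 120).
Normalized shortfalls: (10000−5000)/10000 = 0.5000 (×28); (10000−6000)/10000 = 0.4000 (×4); (10000−7000)/10000 = 0.3000 (×34); (10000−8000)/10000 = 0.2000 (×28); (10000−9000)/10000 = 0.1000 (×24).
Σ = 33.800000. Dividing by the full population N = 120 gives P₁ = 0.282.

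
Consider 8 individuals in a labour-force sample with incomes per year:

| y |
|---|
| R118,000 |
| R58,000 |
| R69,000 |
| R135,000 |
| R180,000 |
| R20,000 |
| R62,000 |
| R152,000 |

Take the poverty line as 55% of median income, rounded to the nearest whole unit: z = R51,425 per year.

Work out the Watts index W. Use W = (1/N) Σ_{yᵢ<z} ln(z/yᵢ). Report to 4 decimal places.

0.1180

Below the line: R20,000 (q = 1 of N = 8).
Log gaps: ln(51425/20000) = 0.9444.
W = 0.944392 / 8 = 0.1180.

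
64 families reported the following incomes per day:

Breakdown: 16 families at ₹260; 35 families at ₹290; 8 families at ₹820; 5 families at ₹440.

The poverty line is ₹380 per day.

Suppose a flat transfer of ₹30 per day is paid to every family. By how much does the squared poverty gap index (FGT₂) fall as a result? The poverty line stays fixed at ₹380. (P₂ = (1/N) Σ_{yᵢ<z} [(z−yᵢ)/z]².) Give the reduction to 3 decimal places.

0.028

Before: below the line — 16×₹260, 35×₹290; squared poverty gap index (FGT₂) = 0.05561.
After the ₹30 transfer: below the line — 16×₹290, 35×₹320; squared poverty gap index (FGT₂) = 0.02766.
Reduction = 0.05561 − 0.02766 = 0.028.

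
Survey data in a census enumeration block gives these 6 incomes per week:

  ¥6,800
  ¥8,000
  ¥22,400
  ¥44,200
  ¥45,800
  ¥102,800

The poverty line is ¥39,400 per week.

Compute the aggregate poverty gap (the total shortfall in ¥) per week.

¥81,000

Incomes under z: ¥6,800, ¥8,000, ¥22,400 (q = 3 of N = 6).
Individual gaps: 39400−6800 = 32600; 39400−8000 = 31400; 39400−22400 = 17000.
Aggregate gap = ¥81,000.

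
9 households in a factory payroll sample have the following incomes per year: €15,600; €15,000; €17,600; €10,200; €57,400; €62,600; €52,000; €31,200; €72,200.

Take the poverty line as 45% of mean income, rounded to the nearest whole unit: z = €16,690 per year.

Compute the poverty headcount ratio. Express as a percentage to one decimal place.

33.3%

3 of the 9 households have income below €16,690.
H = 3/9 = 33.3%.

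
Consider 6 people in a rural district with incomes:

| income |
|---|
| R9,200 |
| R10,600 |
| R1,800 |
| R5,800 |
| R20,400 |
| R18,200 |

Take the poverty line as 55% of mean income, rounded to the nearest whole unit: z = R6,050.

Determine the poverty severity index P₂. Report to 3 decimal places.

Below the line: R1,800, R5,800 (q = 2 of N = 6).
Relative gaps: (6050−1800)/6050 = 0.7025; (6050−5800)/6050 = 0.0413.
Squared: 0.4935; 0.0017.
Sum = 0.495185; P₂ = 0.495185 / 6 = 0.083.

0.083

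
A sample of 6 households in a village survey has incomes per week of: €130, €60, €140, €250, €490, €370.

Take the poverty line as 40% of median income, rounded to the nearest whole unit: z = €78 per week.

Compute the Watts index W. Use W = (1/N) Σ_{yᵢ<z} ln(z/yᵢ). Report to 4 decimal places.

Poor units: €60 (q = 1 of N = 6).
ln(z/y) terms: ln(78/60) = 0.2624.
W = 0.262364 / 6 = 0.0437.

0.0437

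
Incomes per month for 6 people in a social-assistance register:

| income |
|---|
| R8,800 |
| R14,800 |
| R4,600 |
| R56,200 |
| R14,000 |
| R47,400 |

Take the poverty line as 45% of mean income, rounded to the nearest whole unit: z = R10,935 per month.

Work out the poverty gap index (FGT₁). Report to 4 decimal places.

0.1291

Below the line: R4,600, R8,800 (q = 2 of N = 6).
Relative gaps: (10935−4600)/10935 = 0.5793; (10935−8800)/10935 = 0.1952.
Σ = 0.774577. Dividing by the full population N = 6 gives P₁ = 0.1291.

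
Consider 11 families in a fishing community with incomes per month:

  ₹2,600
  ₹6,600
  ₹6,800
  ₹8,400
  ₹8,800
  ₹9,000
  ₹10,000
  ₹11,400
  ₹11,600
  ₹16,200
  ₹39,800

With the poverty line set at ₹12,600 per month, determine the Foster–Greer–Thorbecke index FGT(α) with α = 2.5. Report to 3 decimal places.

Incomes under z: ₹2,600, ₹6,600, ₹6,800, ₹8,400, ₹8,800, ₹9,000, ₹10,000, ₹11,400, ₹11,600 (q = 9 of N = 11).
Normalized shortfalls: (12600−2600)/12600 = 0.7937; (12600−6600)/12600 = 0.4762; (12600−6800)/12600 = 0.4603; (12600−8400)/12600 = 0.3333; (12600−8800)/12600 = 0.3016; (12600−9000)/12600 = 0.2857; (12600−10000)/12600 = 0.2063; (12600−11400)/12600 = 0.0952; (12600−11600)/12600 = 0.0794.
Raised to α = 2.5: 0.56114; 0.15648; 0.14376; 0.06415; 0.04995; 0.04363; 0.01934; 0.00280; 0.00177.
Sum = 1.043032; FGT(2.5) = 1.043032 / 11 = 0.095.

0.095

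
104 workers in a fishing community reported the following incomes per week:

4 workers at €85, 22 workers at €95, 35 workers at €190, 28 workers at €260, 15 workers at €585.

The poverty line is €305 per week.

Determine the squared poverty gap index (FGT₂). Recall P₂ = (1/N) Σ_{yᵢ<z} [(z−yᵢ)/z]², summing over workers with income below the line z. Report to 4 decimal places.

0.1740

Incomes under z: 4×€85, 22×€95, 35×€190, 28×€260 (q = 89 of N = 104).
Shortfall ratios: (305−85)/305 = 0.7213 (×4); (305−95)/305 = 0.6885 (×22); (305−190)/305 = 0.3770 (×35); (305−260)/305 = 0.1475 (×28).
Squared: 0.5203 (×4); 0.4741 (×22); 0.1422 (×35); 0.0218 (×28).
Sum = 18.095942; P₂ = 18.095942 / 104 = 0.1740.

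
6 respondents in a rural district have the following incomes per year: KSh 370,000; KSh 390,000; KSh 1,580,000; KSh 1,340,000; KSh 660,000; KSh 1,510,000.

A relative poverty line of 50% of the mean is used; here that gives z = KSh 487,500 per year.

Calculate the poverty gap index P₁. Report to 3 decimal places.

Incomes under z: KSh 370,000, KSh 390,000 (q = 2 of N = 6).
Shortfall ratios: (487500−370000)/487500 = 0.2410; (487500−390000)/487500 = 0.2000.
Σ = 0.441026. Dividing by the full population N = 6 gives P₁ = 0.074.

0.074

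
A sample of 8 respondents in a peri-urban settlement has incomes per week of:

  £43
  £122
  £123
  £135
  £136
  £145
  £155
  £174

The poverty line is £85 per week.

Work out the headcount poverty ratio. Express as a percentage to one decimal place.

12.5%

1 of the 8 respondents have income below £85.
H = 1/8 = 12.5%.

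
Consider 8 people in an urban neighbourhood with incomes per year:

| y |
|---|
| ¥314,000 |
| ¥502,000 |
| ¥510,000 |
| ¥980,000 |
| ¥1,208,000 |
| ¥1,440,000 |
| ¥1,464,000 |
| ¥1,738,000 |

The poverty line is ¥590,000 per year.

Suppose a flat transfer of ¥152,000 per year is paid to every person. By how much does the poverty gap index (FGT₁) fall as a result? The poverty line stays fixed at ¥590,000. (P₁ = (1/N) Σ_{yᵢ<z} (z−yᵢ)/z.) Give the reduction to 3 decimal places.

0.068

Before: below the line — ¥314,000, ¥502,000, ¥510,000; poverty gap index (FGT₁) = 0.09407.
After the ¥152,000 transfer: below the line — ¥466,000; poverty gap index (FGT₁) = 0.02627.
Reduction = 0.09407 − 0.02627 = 0.068.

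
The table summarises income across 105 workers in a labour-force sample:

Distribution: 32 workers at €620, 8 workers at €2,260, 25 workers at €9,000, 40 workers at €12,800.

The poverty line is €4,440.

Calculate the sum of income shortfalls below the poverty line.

€139,680

Below the line: 32×€620, 8×€2,260 (q = 40 of N = 105).
Individual gaps: 32×(4440−620) = 122240; 8×(4440−2260) = 17440.
Aggregate gap = €139,680.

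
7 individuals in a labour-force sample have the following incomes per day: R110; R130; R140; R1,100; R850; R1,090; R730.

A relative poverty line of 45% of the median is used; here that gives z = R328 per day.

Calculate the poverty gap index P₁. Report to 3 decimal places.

0.263

Below z: R110, R130, R140 (q = 3 of N = 7).
Relative gaps: (328−110)/328 = 0.6646; (328−130)/328 = 0.6037; (328−140)/328 = 0.5732.
Σ = 1.841463. Dividing by the full population N = 7 gives P₁ = 0.263.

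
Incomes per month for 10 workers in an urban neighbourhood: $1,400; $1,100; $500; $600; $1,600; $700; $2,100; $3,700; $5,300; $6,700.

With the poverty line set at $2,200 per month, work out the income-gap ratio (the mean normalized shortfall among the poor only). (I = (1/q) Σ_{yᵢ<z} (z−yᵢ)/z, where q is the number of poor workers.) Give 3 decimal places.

0.481

Below the line: $500, $600, $700, $1,100, $1,400, $1,600, $2,100 (q = 7 of N = 10).
Relative gaps: 0.7727, 0.7273, 0.6818, 0.5000, 0.3636, 0.2727, 0.0455; sum = 3.363636.
The income-gap ratio divides by q (the poor only): 3.363636 / 7 = 0.481.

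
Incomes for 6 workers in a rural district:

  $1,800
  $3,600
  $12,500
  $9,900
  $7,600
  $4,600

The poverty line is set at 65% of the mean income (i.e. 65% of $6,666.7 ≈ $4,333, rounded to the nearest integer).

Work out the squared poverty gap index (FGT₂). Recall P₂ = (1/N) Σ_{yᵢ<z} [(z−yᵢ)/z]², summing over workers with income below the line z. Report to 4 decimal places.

0.0617

Poor units: $1,800, $3,600 (q = 2 of N = 6).
Relative gaps: (4333−1800)/4333 = 0.5846; (4333−3600)/4333 = 0.1692.
Squared: 0.3417; 0.0286.
Sum = 0.370355; P₂ = 0.370355 / 6 = 0.0617.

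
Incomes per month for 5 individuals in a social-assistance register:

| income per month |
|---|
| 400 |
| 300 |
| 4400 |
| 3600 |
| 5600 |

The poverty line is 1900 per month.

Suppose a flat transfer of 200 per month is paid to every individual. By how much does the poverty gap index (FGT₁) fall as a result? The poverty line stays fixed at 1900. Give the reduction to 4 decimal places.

0.0421

Before: below the line — 300, 400; poverty gap index (FGT₁) = 0.326316.
After the 200 transfer: below the line — 500, 600; poverty gap index (FGT₁) = 0.284211.
Reduction = 0.326316 − 0.284211 = 0.0421.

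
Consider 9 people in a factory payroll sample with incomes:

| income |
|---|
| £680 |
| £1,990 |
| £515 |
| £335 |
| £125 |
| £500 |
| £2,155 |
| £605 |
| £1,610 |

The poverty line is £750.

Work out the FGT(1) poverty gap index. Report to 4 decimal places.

0.2578

Poor units: £125, £335, £500, £515, £605, £680 (q = 6 of N = 9).
Normalized shortfalls: (750−125)/750 = 0.8333; (750−335)/750 = 0.5533; (750−500)/750 = 0.3333; (750−515)/750 = 0.3133; (750−605)/750 = 0.1933; (750−680)/750 = 0.0933.
Sum of shortfalls = 2.320000; P₁ averages over all N: 2.320000 / 9 = 0.2578.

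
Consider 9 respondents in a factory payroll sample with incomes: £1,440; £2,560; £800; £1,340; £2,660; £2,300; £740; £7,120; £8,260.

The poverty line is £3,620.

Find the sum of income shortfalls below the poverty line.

£13,500

Poor units: £740, £800, £1,340, £1,440, £2,300, £2,560, £2,660 (q = 7 of N = 9).
Individual gaps: 3620−740 = 2880; 3620−800 = 2820; 3620−1340 = 2280; 3620−1440 = 2180; 3620−2300 = 1320; 3620−2560 = 1060; 3620−2660 = 960.
Aggregate gap = £13,500.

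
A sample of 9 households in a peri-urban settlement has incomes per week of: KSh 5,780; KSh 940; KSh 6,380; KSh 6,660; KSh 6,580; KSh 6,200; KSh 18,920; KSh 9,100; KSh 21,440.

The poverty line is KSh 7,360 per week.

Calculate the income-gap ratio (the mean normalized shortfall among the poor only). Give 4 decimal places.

Poor units: KSh 940, KSh 5,780, KSh 6,200, KSh 6,380, KSh 6,580, KSh 6,660 (q = 6 of N = 9).
Shortfall ratios (z−y)/z: 0.8723, 0.2147, 0.1576, 0.1332, 0.1060, 0.0951; sum = 1.578804.
I averages over the q = 6 poor units only: 1.578804 / 6 = 0.2631.

0.2631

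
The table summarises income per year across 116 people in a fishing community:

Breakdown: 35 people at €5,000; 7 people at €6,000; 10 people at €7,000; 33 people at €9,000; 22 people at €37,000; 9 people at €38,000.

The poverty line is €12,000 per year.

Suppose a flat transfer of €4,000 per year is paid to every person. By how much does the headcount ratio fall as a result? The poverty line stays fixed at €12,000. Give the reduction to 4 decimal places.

0.2845

Before: below the line — 35×€5,000, 7×€6,000, 10×€7,000, 33×€9,000; headcount ratio = 0.732759.
After the €4,000 transfer: below the line — 35×€9,000, 7×€10,000, 10×€11,000; headcount ratio = 0.448276.
Reduction = 0.732759 − 0.448276 = 0.2845.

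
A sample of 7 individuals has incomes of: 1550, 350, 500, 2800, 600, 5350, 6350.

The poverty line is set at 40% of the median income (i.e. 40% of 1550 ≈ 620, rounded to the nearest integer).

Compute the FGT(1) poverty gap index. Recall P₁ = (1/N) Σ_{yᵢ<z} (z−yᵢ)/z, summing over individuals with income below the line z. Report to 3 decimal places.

0.094

Below the line: 350, 500, 600 (q = 3 of N = 7).
Normalized shortfalls: (620−350)/620 = 0.4355; (620−500)/620 = 0.1935; (620−600)/620 = 0.0323.
Sum of shortfalls = 0.661290; P₁ averages over all N: 0.661290 / 7 = 0.094.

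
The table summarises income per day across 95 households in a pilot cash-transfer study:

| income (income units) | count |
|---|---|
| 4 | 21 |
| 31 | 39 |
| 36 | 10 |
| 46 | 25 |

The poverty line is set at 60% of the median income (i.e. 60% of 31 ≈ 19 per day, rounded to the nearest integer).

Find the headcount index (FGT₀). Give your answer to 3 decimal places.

0.221

21 of the 95 households have income below 19.
H = 21/95 = 0.221.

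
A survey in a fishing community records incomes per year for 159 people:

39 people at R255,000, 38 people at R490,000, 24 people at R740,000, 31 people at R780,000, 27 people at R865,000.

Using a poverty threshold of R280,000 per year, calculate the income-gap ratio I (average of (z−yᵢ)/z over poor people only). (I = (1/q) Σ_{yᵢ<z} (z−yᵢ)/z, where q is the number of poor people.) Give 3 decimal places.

Below z: 39×R255,000 (q = 39 of N = 159).
Relative gaps: 0.0893 (×39); sum = 3.482143.
The income-gap ratio divides by q (the poor only): 3.482143 / 39 = 0.089.

0.089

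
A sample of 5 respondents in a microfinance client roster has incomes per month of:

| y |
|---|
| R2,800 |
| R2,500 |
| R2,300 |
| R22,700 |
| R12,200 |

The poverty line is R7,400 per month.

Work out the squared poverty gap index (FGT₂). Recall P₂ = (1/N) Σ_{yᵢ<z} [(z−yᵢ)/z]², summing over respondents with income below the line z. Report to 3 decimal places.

Poor units: R2,300, R2,500, R2,800 (q = 3 of N = 5).
Shortfall ratios: (7400−2300)/7400 = 0.6892; (7400−2500)/7400 = 0.6622; (7400−2800)/7400 = 0.6216.
Squared: 0.4750; 0.4385; 0.3864.
Sum = 1.299854; P₂ = 1.299854 / 5 = 0.260.

0.260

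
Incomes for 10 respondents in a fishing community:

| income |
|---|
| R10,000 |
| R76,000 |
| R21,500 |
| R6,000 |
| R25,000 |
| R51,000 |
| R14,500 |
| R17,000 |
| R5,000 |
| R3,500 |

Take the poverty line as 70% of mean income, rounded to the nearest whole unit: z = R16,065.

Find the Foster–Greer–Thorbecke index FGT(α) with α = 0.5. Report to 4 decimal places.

Incomes under z: R3,500, R5,000, R6,000, R10,000, R14,500 (q = 5 of N = 10).
Relative gaps: (16065−3500)/16065 = 0.7821; (16065−5000)/16065 = 0.6888; (16065−6000)/16065 = 0.6265; (16065−10000)/16065 = 0.3775; (16065−14500)/16065 = 0.0974.
Raised to α = 0.5: 0.88438; 0.82992; 0.79153; 0.61443; 0.31212.
Sum = 3.432381; FGT(0.5) = 3.432381 / 10 = 0.3432.

0.3432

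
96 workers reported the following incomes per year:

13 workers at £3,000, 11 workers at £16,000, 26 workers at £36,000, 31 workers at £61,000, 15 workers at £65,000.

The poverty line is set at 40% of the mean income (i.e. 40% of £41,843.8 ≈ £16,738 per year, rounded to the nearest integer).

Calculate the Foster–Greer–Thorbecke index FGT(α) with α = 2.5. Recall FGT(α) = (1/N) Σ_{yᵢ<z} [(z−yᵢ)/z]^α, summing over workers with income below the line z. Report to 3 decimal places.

0.083

Below z: 13×£3,000, 11×£16,000 (q = 24 of N = 96).
Gap ratios (z−y)/z: (16738−3000)/16738 = 0.8208 (×13); (16738−16000)/16738 = 0.0441 (×11).
Raised to α = 2.5: 0.61031 (×13); 0.00041 (×11).
Sum = 7.938509; FGT(2.5) = 7.938509 / 96 = 0.083.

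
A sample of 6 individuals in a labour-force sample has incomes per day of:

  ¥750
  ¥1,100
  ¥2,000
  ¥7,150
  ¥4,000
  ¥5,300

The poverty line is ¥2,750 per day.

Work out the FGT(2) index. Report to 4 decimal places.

Poor units: ¥750, ¥1,100, ¥2,000 (q = 3 of N = 6).
Gap ratios (z−y)/z: (2750−750)/2750 = 0.7273; (2750−1100)/2750 = 0.6000; (2750−2000)/2750 = 0.2727.
Squared: 0.5289; 0.3600; 0.0744.
Sum = 0.963306; P₂ = 0.963306 / 6 = 0.1606.

0.1606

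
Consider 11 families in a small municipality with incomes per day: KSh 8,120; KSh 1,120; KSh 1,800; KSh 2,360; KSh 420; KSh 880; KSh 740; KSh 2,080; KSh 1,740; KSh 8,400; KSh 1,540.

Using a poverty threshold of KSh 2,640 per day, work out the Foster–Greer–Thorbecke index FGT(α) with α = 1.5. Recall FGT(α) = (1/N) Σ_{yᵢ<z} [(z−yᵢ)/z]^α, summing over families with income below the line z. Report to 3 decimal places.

Incomes under z: KSh 420, KSh 740, KSh 880, KSh 1,120, KSh 1,540, KSh 1,740, KSh 1,800, KSh 2,080, KSh 2,360 (q = 9 of N = 11).
Normalized shortfalls: (2640−420)/2640 = 0.8409; (2640−740)/2640 = 0.7197; (2640−880)/2640 = 0.6667; (2640−1120)/2640 = 0.5758; (2640−1540)/2640 = 0.4167; (2640−1740)/2640 = 0.3409; (2640−1800)/2640 = 0.3182; (2640−2080)/2640 = 0.2121; (2640−2360)/2640 = 0.1061.
Raised to α = 1.5: 0.77112; 0.61055; 0.54433; 0.43688; 0.26896; 0.19905; 0.17948; 0.09770; 0.03454.
Sum = 3.142606; FGT(1.5) = 3.142606 / 11 = 0.286.

0.286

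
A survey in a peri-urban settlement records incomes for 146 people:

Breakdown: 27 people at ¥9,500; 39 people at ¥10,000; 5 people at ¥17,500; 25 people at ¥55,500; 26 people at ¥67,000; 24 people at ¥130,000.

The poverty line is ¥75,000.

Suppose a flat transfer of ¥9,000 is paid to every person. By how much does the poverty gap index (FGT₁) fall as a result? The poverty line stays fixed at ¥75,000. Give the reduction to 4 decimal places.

0.0979

Before: below the line — 27×¥9,500, 39×¥10,000, 5×¥17,500, 25×¥55,500, 26×¥67,000; poverty gap index (FGT₁) = 0.482785.
After the ¥9,000 transfer: below the line — 27×¥18,500, 39×¥19,000, 5×¥26,500, 25×¥64,500; poverty gap index (FGT₁) = 0.384886.
Reduction = 0.482785 − 0.384886 = 0.0979.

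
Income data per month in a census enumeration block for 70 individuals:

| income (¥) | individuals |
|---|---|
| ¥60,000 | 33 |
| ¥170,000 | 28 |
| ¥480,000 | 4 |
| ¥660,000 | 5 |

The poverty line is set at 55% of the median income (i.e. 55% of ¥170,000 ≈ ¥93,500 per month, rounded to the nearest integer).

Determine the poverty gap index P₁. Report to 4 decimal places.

Incomes under z: 33×¥60,000 (q = 33 of N = 70).
Shortfall ratios: (93500−60000)/93500 = 0.3583 (×33).
Σ = 11.823529. Dividing by the full population N = 70 gives P₁ = 0.1689.

0.1689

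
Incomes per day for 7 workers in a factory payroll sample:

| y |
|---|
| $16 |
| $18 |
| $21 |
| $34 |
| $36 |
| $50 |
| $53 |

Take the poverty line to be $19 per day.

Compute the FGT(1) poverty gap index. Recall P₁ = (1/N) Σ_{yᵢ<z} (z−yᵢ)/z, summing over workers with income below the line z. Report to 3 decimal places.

Below z: $16, $18 (q = 2 of N = 7).
Gap ratios (z−y)/z: (19−16)/19 = 0.1579; (19−18)/19 = 0.0526.
Σ = 0.210526. Dividing by the full population N = 7 gives P₁ = 0.030.

0.030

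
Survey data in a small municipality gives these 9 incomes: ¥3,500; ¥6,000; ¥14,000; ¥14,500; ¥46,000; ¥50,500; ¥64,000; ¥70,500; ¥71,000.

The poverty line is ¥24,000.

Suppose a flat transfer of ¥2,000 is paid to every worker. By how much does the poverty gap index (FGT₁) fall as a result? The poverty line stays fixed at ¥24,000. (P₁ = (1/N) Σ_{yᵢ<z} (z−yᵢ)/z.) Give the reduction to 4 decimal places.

Before: below the line — ¥3,500, ¥6,000, ¥14,000, ¥14,500; poverty gap index (FGT₁) = 0.268519.
After the ¥2,000 transfer: below the line — ¥5,500, ¥8,000, ¥16,000, ¥16,500; poverty gap index (FGT₁) = 0.231481.
Reduction = 0.268519 − 0.231481 = 0.0370.

0.0370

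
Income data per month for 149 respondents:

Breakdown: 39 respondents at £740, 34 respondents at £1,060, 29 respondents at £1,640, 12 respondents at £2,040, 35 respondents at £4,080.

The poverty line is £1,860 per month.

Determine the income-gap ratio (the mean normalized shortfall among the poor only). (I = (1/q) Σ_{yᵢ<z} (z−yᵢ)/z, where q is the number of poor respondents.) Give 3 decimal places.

0.407

Poor units: 39×£740, 34×£1,060, 29×£1,640 (q = 102 of N = 149).
Shortfall ratios (z−y)/z: 0.6022 (×39), 0.4301 (×34), 0.1183 (×29); sum = 41.537634.
The income-gap ratio divides by q (the poor only): 41.537634 / 102 = 0.407.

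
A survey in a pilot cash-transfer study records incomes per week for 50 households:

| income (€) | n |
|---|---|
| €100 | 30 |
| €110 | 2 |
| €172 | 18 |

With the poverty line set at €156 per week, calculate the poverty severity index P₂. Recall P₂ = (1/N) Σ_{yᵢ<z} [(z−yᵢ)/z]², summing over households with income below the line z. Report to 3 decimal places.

Below the line: 30×€100, 2×€110 (q = 32 of N = 50).
Normalized shortfalls: (156−100)/156 = 0.3590 (×30); (156−110)/156 = 0.2949 (×2).
Squared: 0.1289 (×30); 0.0869 (×2).
Sum = 4.039776; P₂ = 4.039776 / 50 = 0.081.

0.081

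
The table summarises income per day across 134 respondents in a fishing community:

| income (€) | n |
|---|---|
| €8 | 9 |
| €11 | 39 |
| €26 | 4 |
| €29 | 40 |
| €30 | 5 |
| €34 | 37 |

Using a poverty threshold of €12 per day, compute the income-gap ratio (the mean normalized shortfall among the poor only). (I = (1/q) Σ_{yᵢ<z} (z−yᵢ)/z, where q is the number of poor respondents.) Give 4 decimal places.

0.1302

Below the line: 9×€8, 39×€11 (q = 48 of N = 134).
Shortfall ratios (z−y)/z: 0.3333 (×9), 0.0833 (×39); sum = 6.250000.
I averages over the q = 48 poor units only: 6.250000 / 48 = 0.1302.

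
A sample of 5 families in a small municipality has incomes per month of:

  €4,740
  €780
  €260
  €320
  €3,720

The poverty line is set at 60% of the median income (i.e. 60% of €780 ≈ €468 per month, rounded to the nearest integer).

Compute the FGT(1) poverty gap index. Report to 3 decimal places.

0.152

Below the line: €260, €320 (q = 2 of N = 5).
Relative gaps: (468−260)/468 = 0.4444; (468−320)/468 = 0.3162.
Sum of shortfalls = 0.760684; P₁ averages over all N: 0.760684 / 5 = 0.152.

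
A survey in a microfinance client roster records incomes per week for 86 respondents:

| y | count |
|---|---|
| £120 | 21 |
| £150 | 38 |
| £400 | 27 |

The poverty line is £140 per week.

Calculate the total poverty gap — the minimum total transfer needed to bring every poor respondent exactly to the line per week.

Below z: 21×£120 (q = 21 of N = 86).
Individual gaps: 21×(140−120) = 420.
Aggregate gap = £420.

£420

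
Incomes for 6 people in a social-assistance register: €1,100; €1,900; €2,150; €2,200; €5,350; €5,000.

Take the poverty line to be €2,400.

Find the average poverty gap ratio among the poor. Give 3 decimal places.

0.234

Poor units: €1,100, €1,900, €2,150, €2,200 (q = 4 of N = 6).
Relative gaps: 0.5417, 0.2083, 0.1042, 0.0833; sum = 0.937500.
I averages over the q = 4 poor units only: 0.937500 / 4 = 0.234.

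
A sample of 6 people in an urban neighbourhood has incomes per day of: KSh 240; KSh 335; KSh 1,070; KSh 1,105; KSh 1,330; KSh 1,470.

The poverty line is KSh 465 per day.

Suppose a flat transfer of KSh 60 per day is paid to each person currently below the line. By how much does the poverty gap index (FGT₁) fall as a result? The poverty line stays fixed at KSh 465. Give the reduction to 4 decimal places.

Before: below the line — KSh 240, KSh 335; poverty gap index (FGT₁) = 0.127240.
After the KSh 60 transfer: below the line — KSh 300, KSh 395; poverty gap index (FGT₁) = 0.084229.
Reduction = 0.127240 − 0.084229 = 0.0430.

0.0430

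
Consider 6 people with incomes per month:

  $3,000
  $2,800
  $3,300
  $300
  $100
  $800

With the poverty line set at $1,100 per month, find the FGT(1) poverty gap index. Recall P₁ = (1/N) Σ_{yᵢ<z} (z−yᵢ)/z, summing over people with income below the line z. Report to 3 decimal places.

Poor units: $100, $300, $800 (q = 3 of N = 6).
Normalized shortfalls: (1100−100)/1100 = 0.9091; (1100−300)/1100 = 0.7273; (1100−800)/1100 = 0.2727.
Σ = 1.909091. Dividing by the full population N = 6 gives P₁ = 0.318.

0.318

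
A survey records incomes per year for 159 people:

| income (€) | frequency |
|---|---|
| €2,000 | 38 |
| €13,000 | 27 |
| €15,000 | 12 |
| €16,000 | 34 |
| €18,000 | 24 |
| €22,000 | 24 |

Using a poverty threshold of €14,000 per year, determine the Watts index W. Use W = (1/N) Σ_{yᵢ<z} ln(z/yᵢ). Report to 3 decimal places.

0.478

Incomes under z: 38×€2,000, 27×€13,000 (q = 65 of N = 159).
Log gaps: ln(14000/2000) = 1.9459 (×38); ln(14000/13000) = 0.0741 (×27).
W = 75.945501 / 159 = 0.478.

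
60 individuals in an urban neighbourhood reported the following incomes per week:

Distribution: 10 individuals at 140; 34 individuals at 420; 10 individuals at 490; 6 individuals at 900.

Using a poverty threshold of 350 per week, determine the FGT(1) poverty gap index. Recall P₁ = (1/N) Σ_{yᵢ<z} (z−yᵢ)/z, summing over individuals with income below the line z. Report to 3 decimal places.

0.100

Below z: 10×140 (q = 10 of N = 60).
Relative gaps: (350−140)/350 = 0.6000 (×10).
Sum of shortfalls = 6.000000; P₁ averages over all N: 6.000000 / 60 = 0.100.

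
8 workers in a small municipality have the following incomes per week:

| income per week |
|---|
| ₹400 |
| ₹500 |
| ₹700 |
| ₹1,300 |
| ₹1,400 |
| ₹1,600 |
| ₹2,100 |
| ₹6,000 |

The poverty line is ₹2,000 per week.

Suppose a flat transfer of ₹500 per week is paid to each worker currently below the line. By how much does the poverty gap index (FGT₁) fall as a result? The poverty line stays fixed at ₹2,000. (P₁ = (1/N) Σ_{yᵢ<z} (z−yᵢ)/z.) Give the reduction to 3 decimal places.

0.181

Before: below the line — ₹400, ₹500, ₹700, ₹1,300, ₹1,400, ₹1,600; poverty gap index (FGT₁) = 0.38125.
After the ₹500 transfer: below the line — ₹900, ₹1,000, ₹1,200, ₹1,800, ₹1,900; poverty gap index (FGT₁) = 0.20000.
Reduction = 0.38125 − 0.20000 = 0.181.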